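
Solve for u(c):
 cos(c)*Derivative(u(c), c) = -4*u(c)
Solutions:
 u(c) = C1*(sin(c)^2 - 2*sin(c) + 1)/(sin(c)^2 + 2*sin(c) + 1)


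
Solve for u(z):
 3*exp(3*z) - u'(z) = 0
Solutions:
 u(z) = C1 + exp(3*z)


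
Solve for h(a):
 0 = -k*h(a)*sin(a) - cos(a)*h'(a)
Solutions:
 h(a) = C1*exp(k*log(cos(a)))


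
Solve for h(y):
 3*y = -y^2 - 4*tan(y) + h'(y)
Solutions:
 h(y) = C1 + y^3/3 + 3*y^2/2 - 4*log(cos(y))


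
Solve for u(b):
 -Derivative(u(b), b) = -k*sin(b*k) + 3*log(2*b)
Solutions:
 u(b) = C1 - 3*b*log(b) - 3*b*log(2) + 3*b + k*Piecewise((-cos(b*k)/k, Ne(k, 0)), (0, True))


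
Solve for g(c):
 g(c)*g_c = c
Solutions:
 g(c) = -sqrt(C1 + c^2)
 g(c) = sqrt(C1 + c^2)


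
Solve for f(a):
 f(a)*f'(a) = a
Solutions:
 f(a) = -sqrt(C1 + a^2)
 f(a) = sqrt(C1 + a^2)


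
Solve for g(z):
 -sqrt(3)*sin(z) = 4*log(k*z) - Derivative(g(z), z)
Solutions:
 g(z) = C1 + 4*z*log(k*z) - 4*z - sqrt(3)*cos(z)


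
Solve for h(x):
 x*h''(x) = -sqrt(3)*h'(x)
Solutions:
 h(x) = C1 + C2*x^(1 - sqrt(3))


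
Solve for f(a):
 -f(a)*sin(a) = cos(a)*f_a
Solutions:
 f(a) = C1*cos(a)


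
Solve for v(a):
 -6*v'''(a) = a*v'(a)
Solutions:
 v(a) = C1 + Integral(C2*airyai(-6^(2/3)*a/6) + C3*airybi(-6^(2/3)*a/6), a)


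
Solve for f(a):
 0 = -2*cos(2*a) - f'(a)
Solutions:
 f(a) = C1 - sin(2*a)


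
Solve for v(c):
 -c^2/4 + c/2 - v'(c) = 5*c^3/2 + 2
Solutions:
 v(c) = C1 - 5*c^4/8 - c^3/12 + c^2/4 - 2*c


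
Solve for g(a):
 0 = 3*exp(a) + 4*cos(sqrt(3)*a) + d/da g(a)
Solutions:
 g(a) = C1 - 3*exp(a) - 4*sqrt(3)*sin(sqrt(3)*a)/3


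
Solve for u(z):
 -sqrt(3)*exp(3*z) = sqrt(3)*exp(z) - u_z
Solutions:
 u(z) = C1 + sqrt(3)*exp(3*z)/3 + sqrt(3)*exp(z)


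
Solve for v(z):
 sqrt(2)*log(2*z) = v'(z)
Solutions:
 v(z) = C1 + sqrt(2)*z*log(z) - sqrt(2)*z + sqrt(2)*z*log(2)


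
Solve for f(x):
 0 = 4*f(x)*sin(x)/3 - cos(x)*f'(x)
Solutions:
 f(x) = C1/cos(x)^(4/3)


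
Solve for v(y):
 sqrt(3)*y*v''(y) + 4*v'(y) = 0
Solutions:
 v(y) = C1 + C2*y^(1 - 4*sqrt(3)/3)


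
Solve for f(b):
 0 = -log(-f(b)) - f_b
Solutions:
 -li(-f(b)) = C1 - b


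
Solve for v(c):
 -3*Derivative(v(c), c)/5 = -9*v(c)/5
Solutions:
 v(c) = C1*exp(3*c)


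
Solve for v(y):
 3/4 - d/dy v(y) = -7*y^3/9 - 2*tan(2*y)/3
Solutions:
 v(y) = C1 + 7*y^4/36 + 3*y/4 - log(cos(2*y))/3


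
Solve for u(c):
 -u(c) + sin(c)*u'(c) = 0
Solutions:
 u(c) = C1*sqrt(cos(c) - 1)/sqrt(cos(c) + 1)


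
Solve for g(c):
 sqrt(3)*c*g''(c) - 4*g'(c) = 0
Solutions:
 g(c) = C1 + C2*c^(1 + 4*sqrt(3)/3)


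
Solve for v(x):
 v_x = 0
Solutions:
 v(x) = C1


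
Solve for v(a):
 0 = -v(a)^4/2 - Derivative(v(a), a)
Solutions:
 v(a) = 2^(1/3)*(1/(C1 + 3*a))^(1/3)
 v(a) = 2^(1/3)*(-3^(2/3) - 3*3^(1/6)*I)*(1/(C1 + a))^(1/3)/6
 v(a) = 2^(1/3)*(-3^(2/3) + 3*3^(1/6)*I)*(1/(C1 + a))^(1/3)/6


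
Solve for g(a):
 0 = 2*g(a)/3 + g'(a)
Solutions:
 g(a) = C1*exp(-2*a/3)


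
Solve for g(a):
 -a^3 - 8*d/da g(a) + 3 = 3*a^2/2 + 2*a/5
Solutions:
 g(a) = C1 - a^4/32 - a^3/16 - a^2/40 + 3*a/8


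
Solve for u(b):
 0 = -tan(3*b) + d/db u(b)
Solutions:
 u(b) = C1 - log(cos(3*b))/3


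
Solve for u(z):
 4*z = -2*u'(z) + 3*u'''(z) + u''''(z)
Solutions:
 u(z) = C1 - z^2 + (C2 + C3*exp(-sqrt(3)*z) + C4*exp(sqrt(3)*z))*exp(-z)


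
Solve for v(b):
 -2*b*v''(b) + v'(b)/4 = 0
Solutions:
 v(b) = C1 + C2*b^(9/8)


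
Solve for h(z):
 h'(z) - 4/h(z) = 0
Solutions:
 h(z) = -sqrt(C1 + 8*z)
 h(z) = sqrt(C1 + 8*z)


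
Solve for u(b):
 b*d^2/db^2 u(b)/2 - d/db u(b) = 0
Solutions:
 u(b) = C1 + C2*b^3


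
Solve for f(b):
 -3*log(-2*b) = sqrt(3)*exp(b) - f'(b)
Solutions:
 f(b) = C1 + 3*b*log(-b) + 3*b*(-1 + log(2)) + sqrt(3)*exp(b)


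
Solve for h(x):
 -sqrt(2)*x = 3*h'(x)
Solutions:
 h(x) = C1 - sqrt(2)*x^2/6


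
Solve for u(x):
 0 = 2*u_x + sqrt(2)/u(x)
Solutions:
 u(x) = -sqrt(C1 - sqrt(2)*x)
 u(x) = sqrt(C1 - sqrt(2)*x)


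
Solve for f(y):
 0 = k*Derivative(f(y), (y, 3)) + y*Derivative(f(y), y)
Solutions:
 f(y) = C1 + Integral(C2*airyai(y*(-1/k)^(1/3)) + C3*airybi(y*(-1/k)^(1/3)), y)


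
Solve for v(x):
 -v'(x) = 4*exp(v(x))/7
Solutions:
 v(x) = log(1/(C1 + 4*x)) + log(7)


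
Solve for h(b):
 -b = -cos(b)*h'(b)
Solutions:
 h(b) = C1 + Integral(b/cos(b), b)


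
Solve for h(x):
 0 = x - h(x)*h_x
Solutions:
 h(x) = -sqrt(C1 + x^2)
 h(x) = sqrt(C1 + x^2)


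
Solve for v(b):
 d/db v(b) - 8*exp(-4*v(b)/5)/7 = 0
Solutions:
 v(b) = 5*log(-I*(C1 + 32*b/35)^(1/4))
 v(b) = 5*log(I*(C1 + 32*b/35)^(1/4))
 v(b) = 5*log(-(C1 + 32*b/35)^(1/4))
 v(b) = 5*log(C1 + 32*b/35)/4


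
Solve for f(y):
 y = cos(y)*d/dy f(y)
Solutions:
 f(y) = C1 + Integral(y/cos(y), y)


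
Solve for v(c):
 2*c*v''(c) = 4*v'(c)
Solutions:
 v(c) = C1 + C2*c^3


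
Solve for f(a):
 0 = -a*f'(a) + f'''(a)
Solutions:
 f(a) = C1 + Integral(C2*airyai(a) + C3*airybi(a), a)


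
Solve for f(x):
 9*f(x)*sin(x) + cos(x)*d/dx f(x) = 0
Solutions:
 f(x) = C1*cos(x)^9


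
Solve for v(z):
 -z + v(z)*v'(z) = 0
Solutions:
 v(z) = -sqrt(C1 + z^2)
 v(z) = sqrt(C1 + z^2)


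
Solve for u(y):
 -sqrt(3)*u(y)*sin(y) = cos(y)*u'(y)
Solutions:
 u(y) = C1*cos(y)^(sqrt(3))


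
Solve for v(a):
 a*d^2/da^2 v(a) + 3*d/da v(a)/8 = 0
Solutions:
 v(a) = C1 + C2*a^(5/8)


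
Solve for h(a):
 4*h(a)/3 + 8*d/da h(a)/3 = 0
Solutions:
 h(a) = C1*exp(-a/2)


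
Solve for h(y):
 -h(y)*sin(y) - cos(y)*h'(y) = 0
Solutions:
 h(y) = C1*cos(y)


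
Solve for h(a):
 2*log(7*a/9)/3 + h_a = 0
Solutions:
 h(a) = C1 - 2*a*log(a)/3 - 2*a*log(7)/3 + 2*a/3 + 4*a*log(3)/3


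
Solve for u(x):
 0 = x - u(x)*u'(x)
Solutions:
 u(x) = -sqrt(C1 + x^2)
 u(x) = sqrt(C1 + x^2)


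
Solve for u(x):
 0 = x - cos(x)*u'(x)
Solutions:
 u(x) = C1 + Integral(x/cos(x), x)


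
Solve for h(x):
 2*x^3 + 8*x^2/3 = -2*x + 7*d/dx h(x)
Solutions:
 h(x) = C1 + x^4/14 + 8*x^3/63 + x^2/7


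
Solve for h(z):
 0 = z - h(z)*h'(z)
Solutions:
 h(z) = -sqrt(C1 + z^2)
 h(z) = sqrt(C1 + z^2)


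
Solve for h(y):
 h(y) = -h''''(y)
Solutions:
 h(y) = (C1*sin(sqrt(2)*y/2) + C2*cos(sqrt(2)*y/2))*exp(-sqrt(2)*y/2) + (C3*sin(sqrt(2)*y/2) + C4*cos(sqrt(2)*y/2))*exp(sqrt(2)*y/2)


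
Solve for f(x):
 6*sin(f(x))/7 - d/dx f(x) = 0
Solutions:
 -6*x/7 + log(cos(f(x)) - 1)/2 - log(cos(f(x)) + 1)/2 = C1


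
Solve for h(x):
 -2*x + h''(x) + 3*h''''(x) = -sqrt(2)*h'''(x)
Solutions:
 h(x) = C1 + C2*x + x^3/3 - sqrt(2)*x^2 + (C3*sin(sqrt(10)*x/6) + C4*cos(sqrt(10)*x/6))*exp(-sqrt(2)*x/6)


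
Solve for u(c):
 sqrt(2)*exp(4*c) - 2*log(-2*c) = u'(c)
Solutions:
 u(c) = C1 - 2*c*log(-c) + 2*c*(1 - log(2)) + sqrt(2)*exp(4*c)/4


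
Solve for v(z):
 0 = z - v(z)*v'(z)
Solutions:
 v(z) = -sqrt(C1 + z^2)
 v(z) = sqrt(C1 + z^2)


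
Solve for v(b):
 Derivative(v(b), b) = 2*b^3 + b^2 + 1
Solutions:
 v(b) = C1 + b^4/2 + b^3/3 + b


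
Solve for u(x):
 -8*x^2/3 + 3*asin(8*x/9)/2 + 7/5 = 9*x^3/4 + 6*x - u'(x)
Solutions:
 u(x) = C1 + 9*x^4/16 + 8*x^3/9 + 3*x^2 - 3*x*asin(8*x/9)/2 - 7*x/5 - 3*sqrt(81 - 64*x^2)/16


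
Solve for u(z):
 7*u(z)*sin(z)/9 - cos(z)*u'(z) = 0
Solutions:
 u(z) = C1/cos(z)^(7/9)


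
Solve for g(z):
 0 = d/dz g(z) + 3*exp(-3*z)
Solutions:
 g(z) = C1 + exp(-3*z)


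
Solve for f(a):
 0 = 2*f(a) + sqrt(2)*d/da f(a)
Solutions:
 f(a) = C1*exp(-sqrt(2)*a)


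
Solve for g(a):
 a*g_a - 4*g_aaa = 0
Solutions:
 g(a) = C1 + Integral(C2*airyai(2^(1/3)*a/2) + C3*airybi(2^(1/3)*a/2), a)


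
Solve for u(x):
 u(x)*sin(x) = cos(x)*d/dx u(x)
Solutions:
 u(x) = C1/cos(x)


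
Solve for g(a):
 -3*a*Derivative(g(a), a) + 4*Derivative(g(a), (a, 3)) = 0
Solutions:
 g(a) = C1 + Integral(C2*airyai(6^(1/3)*a/2) + C3*airybi(6^(1/3)*a/2), a)


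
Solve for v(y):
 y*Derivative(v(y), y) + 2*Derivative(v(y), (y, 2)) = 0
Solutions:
 v(y) = C1 + C2*erf(y/2)


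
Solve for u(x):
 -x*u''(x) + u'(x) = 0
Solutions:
 u(x) = C1 + C2*x^2


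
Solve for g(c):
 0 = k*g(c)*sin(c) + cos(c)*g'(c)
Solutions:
 g(c) = C1*exp(k*log(cos(c)))


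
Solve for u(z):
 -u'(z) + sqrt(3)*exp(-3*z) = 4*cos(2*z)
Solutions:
 u(z) = C1 - 2*sin(2*z) - sqrt(3)*exp(-3*z)/3


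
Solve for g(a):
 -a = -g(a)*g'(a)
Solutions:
 g(a) = -sqrt(C1 + a^2)
 g(a) = sqrt(C1 + a^2)


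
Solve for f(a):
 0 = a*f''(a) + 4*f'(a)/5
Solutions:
 f(a) = C1 + C2*a^(1/5)


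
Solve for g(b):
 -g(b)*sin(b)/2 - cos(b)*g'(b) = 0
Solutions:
 g(b) = C1*sqrt(cos(b))


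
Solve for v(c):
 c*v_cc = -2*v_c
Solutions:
 v(c) = C1 + C2/c


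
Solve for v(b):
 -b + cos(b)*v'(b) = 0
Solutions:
 v(b) = C1 + Integral(b/cos(b), b)


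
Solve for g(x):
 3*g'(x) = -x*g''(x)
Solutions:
 g(x) = C1 + C2/x^2


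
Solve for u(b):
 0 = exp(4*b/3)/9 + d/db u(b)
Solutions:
 u(b) = C1 - exp(4*b/3)/12


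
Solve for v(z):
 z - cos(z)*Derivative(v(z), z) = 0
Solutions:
 v(z) = C1 + Integral(z/cos(z), z)


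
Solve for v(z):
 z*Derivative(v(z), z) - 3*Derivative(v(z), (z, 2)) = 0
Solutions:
 v(z) = C1 + C2*erfi(sqrt(6)*z/6)


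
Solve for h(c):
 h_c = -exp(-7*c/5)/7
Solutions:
 h(c) = C1 + 5*exp(-7*c/5)/49


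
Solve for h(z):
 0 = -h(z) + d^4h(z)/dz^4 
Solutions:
 h(z) = C1*exp(-z) + C2*exp(z) + C3*sin(z) + C4*cos(z)


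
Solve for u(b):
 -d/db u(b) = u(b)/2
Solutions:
 u(b) = C1*exp(-b/2)


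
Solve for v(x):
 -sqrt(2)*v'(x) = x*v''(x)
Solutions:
 v(x) = C1 + C2*x^(1 - sqrt(2))


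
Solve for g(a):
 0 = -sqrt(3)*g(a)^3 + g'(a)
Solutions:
 g(a) = -sqrt(2)*sqrt(-1/(C1 + sqrt(3)*a))/2
 g(a) = sqrt(2)*sqrt(-1/(C1 + sqrt(3)*a))/2


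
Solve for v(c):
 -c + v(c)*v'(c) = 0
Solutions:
 v(c) = -sqrt(C1 + c^2)
 v(c) = sqrt(C1 + c^2)


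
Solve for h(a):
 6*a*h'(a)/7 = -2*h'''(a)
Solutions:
 h(a) = C1 + Integral(C2*airyai(-3^(1/3)*7^(2/3)*a/7) + C3*airybi(-3^(1/3)*7^(2/3)*a/7), a)


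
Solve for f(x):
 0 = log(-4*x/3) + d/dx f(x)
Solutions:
 f(x) = C1 - x*log(-x) + x*(-2*log(2) + 1 + log(3))


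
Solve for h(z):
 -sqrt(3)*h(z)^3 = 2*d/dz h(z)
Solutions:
 h(z) = -sqrt(-1/(C1 - sqrt(3)*z))
 h(z) = sqrt(-1/(C1 - sqrt(3)*z))


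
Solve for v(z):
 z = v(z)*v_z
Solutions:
 v(z) = -sqrt(C1 + z^2)
 v(z) = sqrt(C1 + z^2)


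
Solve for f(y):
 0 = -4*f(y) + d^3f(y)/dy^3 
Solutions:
 f(y) = C3*exp(2^(2/3)*y) + (C1*sin(2^(2/3)*sqrt(3)*y/2) + C2*cos(2^(2/3)*sqrt(3)*y/2))*exp(-2^(2/3)*y/2)


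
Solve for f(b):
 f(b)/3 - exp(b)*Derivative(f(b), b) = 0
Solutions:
 f(b) = C1*exp(-exp(-b)/3)


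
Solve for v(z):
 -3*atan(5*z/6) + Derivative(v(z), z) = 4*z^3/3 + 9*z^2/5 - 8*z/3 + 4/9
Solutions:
 v(z) = C1 + z^4/3 + 3*z^3/5 - 4*z^2/3 + 3*z*atan(5*z/6) + 4*z/9 - 9*log(25*z^2 + 36)/5


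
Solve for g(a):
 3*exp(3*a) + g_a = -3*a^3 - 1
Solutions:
 g(a) = C1 - 3*a^4/4 - a - exp(3*a)


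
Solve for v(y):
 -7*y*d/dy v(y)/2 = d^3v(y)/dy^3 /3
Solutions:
 v(y) = C1 + Integral(C2*airyai(-2^(2/3)*21^(1/3)*y/2) + C3*airybi(-2^(2/3)*21^(1/3)*y/2), y)


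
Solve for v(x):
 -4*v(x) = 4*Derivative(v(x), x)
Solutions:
 v(x) = C1*exp(-x)


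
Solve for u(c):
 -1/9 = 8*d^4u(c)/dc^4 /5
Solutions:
 u(c) = C1 + C2*c + C3*c^2 + C4*c^3 - 5*c^4/1728


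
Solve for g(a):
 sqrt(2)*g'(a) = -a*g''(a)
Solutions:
 g(a) = C1 + C2*a^(1 - sqrt(2))


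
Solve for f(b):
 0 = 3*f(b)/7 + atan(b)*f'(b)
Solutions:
 f(b) = C1*exp(-3*Integral(1/atan(b), b)/7)


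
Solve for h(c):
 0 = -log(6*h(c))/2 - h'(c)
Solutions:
 2*Integral(1/(log(_y) + log(6)), (_y, h(c))) = C1 - c


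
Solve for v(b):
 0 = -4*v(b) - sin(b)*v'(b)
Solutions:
 v(b) = C1*(cos(b)^2 + 2*cos(b) + 1)/(cos(b)^2 - 2*cos(b) + 1)


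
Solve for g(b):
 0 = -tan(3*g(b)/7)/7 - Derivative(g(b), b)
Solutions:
 g(b) = -7*asin(C1*exp(-3*b/49))/3 + 7*pi/3
 g(b) = 7*asin(C1*exp(-3*b/49))/3


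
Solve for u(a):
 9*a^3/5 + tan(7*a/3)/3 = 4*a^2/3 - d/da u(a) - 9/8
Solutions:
 u(a) = C1 - 9*a^4/20 + 4*a^3/9 - 9*a/8 + log(cos(7*a/3))/7


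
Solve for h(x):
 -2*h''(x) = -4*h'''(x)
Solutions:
 h(x) = C1 + C2*x + C3*exp(x/2)


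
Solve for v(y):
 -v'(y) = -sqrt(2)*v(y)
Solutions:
 v(y) = C1*exp(sqrt(2)*y)


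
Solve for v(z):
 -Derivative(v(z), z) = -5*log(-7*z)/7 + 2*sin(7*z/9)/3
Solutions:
 v(z) = C1 + 5*z*log(-z)/7 - 5*z/7 + 5*z*log(7)/7 + 6*cos(7*z/9)/7


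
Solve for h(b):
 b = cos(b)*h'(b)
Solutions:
 h(b) = C1 + Integral(b/cos(b), b)


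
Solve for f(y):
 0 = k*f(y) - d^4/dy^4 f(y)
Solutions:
 f(y) = C1*exp(-k^(1/4)*y) + C2*exp(k^(1/4)*y) + C3*exp(-I*k^(1/4)*y) + C4*exp(I*k^(1/4)*y)


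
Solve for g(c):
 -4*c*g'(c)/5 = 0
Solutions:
 g(c) = C1


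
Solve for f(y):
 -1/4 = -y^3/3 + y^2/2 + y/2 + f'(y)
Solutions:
 f(y) = C1 + y^4/12 - y^3/6 - y^2/4 - y/4


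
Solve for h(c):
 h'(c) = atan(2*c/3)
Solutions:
 h(c) = C1 + c*atan(2*c/3) - 3*log(4*c^2 + 9)/4


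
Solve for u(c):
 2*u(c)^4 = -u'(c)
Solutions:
 u(c) = (-3^(2/3) - 3*3^(1/6)*I)*(1/(C1 + 2*c))^(1/3)/6
 u(c) = (-3^(2/3) + 3*3^(1/6)*I)*(1/(C1 + 2*c))^(1/3)/6
 u(c) = (1/(C1 + 6*c))^(1/3)


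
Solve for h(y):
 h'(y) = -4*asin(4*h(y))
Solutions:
 Integral(1/asin(4*_y), (_y, h(y))) = C1 - 4*y


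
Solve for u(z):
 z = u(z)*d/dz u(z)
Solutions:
 u(z) = -sqrt(C1 + z^2)
 u(z) = sqrt(C1 + z^2)


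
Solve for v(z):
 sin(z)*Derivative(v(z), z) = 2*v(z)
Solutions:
 v(z) = C1*(cos(z) - 1)/(cos(z) + 1)


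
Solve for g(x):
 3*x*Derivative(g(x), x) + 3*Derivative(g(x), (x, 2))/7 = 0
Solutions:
 g(x) = C1 + C2*erf(sqrt(14)*x/2)


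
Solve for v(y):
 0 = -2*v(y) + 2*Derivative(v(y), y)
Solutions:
 v(y) = C1*exp(y)


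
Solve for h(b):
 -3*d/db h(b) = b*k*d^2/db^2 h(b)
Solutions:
 h(b) = C1 + b^(((re(k) - 3)*re(k) + im(k)^2)/(re(k)^2 + im(k)^2))*(C2*sin(3*log(b)*Abs(im(k))/(re(k)^2 + im(k)^2)) + C3*cos(3*log(b)*im(k)/(re(k)^2 + im(k)^2)))


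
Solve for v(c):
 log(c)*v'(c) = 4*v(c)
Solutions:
 v(c) = C1*exp(4*li(c))


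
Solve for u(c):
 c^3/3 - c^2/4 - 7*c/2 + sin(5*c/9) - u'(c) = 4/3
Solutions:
 u(c) = C1 + c^4/12 - c^3/12 - 7*c^2/4 - 4*c/3 - 9*cos(5*c/9)/5


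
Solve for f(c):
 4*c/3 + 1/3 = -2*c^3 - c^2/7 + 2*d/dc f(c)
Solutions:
 f(c) = C1 + c^4/4 + c^3/42 + c^2/3 + c/6


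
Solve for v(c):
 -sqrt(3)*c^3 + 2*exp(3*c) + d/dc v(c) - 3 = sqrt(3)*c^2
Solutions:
 v(c) = C1 + sqrt(3)*c^4/4 + sqrt(3)*c^3/3 + 3*c - 2*exp(3*c)/3


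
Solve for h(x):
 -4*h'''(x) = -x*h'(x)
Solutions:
 h(x) = C1 + Integral(C2*airyai(2^(1/3)*x/2) + C3*airybi(2^(1/3)*x/2), x)


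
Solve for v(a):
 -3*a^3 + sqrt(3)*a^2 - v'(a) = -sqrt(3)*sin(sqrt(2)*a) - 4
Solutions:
 v(a) = C1 - 3*a^4/4 + sqrt(3)*a^3/3 + 4*a - sqrt(6)*cos(sqrt(2)*a)/2


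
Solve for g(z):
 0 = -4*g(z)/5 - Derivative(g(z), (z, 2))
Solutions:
 g(z) = C1*sin(2*sqrt(5)*z/5) + C2*cos(2*sqrt(5)*z/5)


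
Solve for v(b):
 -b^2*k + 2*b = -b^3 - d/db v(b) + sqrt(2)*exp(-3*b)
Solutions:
 v(b) = C1 - b^4/4 + b^3*k/3 - b^2 - sqrt(2)*exp(-3*b)/3


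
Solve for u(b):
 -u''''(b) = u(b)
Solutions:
 u(b) = (C1*sin(sqrt(2)*b/2) + C2*cos(sqrt(2)*b/2))*exp(-sqrt(2)*b/2) + (C3*sin(sqrt(2)*b/2) + C4*cos(sqrt(2)*b/2))*exp(sqrt(2)*b/2)


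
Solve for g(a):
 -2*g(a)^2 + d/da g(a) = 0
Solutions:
 g(a) = -1/(C1 + 2*a)


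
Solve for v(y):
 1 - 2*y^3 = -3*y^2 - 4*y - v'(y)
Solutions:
 v(y) = C1 + y^4/2 - y^3 - 2*y^2 - y


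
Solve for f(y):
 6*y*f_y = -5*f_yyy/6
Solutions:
 f(y) = C1 + Integral(C2*airyai(-30^(2/3)*y/5) + C3*airybi(-30^(2/3)*y/5), y)


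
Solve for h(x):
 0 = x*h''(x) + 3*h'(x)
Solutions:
 h(x) = C1 + C2/x^2


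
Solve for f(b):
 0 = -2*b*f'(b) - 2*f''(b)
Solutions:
 f(b) = C1 + C2*erf(sqrt(2)*b/2)


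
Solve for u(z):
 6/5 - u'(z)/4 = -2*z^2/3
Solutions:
 u(z) = C1 + 8*z^3/9 + 24*z/5


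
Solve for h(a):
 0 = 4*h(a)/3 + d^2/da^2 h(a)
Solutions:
 h(a) = C1*sin(2*sqrt(3)*a/3) + C2*cos(2*sqrt(3)*a/3)


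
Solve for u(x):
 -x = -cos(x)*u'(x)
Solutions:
 u(x) = C1 + Integral(x/cos(x), x)


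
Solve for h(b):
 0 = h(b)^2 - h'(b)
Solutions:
 h(b) = -1/(C1 + b)


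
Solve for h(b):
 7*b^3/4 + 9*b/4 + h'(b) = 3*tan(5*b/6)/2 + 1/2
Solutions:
 h(b) = C1 - 7*b^4/16 - 9*b^2/8 + b/2 - 9*log(cos(5*b/6))/5


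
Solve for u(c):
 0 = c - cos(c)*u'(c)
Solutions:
 u(c) = C1 + Integral(c/cos(c), c)


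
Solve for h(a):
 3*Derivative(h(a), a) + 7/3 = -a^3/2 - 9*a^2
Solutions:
 h(a) = C1 - a^4/24 - a^3 - 7*a/9


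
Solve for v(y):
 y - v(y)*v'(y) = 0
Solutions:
 v(y) = -sqrt(C1 + y^2)
 v(y) = sqrt(C1 + y^2)


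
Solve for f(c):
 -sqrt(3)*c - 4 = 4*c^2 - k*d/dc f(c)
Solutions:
 f(c) = C1 + 4*c^3/(3*k) + sqrt(3)*c^2/(2*k) + 4*c/k


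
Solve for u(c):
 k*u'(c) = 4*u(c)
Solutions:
 u(c) = C1*exp(4*c/k)


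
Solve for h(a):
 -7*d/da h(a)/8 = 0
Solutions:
 h(a) = C1


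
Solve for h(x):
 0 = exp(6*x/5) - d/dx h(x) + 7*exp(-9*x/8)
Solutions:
 h(x) = C1 + 5*exp(6*x/5)/6 - 56*exp(-9*x/8)/9


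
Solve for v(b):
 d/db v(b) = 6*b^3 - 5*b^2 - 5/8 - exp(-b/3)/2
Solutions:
 v(b) = C1 + 3*b^4/2 - 5*b^3/3 - 5*b/8 + 3*exp(-b/3)/2


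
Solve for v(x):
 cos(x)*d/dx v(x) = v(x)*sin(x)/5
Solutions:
 v(x) = C1/cos(x)^(1/5)


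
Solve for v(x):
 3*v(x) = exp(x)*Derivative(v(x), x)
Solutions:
 v(x) = C1*exp(-3*exp(-x))


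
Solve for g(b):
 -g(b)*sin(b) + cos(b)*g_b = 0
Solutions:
 g(b) = C1/cos(b)


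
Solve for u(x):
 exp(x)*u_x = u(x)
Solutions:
 u(x) = C1*exp(-exp(-x))


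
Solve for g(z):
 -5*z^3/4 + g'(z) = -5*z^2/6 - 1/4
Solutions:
 g(z) = C1 + 5*z^4/16 - 5*z^3/18 - z/4


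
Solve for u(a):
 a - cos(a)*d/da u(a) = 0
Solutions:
 u(a) = C1 + Integral(a/cos(a), a)


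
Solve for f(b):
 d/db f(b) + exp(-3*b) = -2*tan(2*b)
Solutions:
 f(b) = C1 - log(tan(2*b)^2 + 1)/2 + exp(-3*b)/3


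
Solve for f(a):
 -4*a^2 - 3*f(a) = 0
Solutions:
 f(a) = -4*a^2/3


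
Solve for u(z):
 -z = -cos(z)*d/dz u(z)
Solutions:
 u(z) = C1 + Integral(z/cos(z), z)


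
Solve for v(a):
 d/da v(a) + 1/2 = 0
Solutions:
 v(a) = C1 - a/2


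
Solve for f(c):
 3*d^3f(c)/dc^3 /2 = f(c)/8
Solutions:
 f(c) = C3*exp(18^(1/3)*c/6) + (C1*sin(2^(1/3)*3^(1/6)*c/4) + C2*cos(2^(1/3)*3^(1/6)*c/4))*exp(-18^(1/3)*c/12)


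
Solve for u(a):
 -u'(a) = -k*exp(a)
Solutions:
 u(a) = C1 + k*exp(a)


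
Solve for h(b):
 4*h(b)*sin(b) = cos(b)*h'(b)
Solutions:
 h(b) = C1/cos(b)^4


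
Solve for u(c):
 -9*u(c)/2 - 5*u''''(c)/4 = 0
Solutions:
 u(c) = (C1*sin(10^(3/4)*sqrt(3)*c/10) + C2*cos(10^(3/4)*sqrt(3)*c/10))*exp(-10^(3/4)*sqrt(3)*c/10) + (C3*sin(10^(3/4)*sqrt(3)*c/10) + C4*cos(10^(3/4)*sqrt(3)*c/10))*exp(10^(3/4)*sqrt(3)*c/10)


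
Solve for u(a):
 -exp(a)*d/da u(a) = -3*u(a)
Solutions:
 u(a) = C1*exp(-3*exp(-a))


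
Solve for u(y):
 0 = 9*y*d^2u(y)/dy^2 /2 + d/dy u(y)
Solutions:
 u(y) = C1 + C2*y^(7/9)


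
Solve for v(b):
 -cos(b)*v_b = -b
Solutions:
 v(b) = C1 + Integral(b/cos(b), b)


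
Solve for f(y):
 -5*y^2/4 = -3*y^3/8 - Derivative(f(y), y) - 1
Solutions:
 f(y) = C1 - 3*y^4/32 + 5*y^3/12 - y


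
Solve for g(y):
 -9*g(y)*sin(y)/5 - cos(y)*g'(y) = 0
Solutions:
 g(y) = C1*cos(y)^(9/5)


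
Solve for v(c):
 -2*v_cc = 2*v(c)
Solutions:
 v(c) = C1*sin(c) + C2*cos(c)


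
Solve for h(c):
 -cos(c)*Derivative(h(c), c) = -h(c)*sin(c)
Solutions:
 h(c) = C1/cos(c)


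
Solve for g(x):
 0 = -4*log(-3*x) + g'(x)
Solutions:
 g(x) = C1 + 4*x*log(-x) + 4*x*(-1 + log(3))


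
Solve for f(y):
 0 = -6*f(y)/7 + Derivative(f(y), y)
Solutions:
 f(y) = C1*exp(6*y/7)


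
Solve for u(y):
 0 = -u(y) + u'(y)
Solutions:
 u(y) = C1*exp(y)


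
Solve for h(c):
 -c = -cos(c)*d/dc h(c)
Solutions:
 h(c) = C1 + Integral(c/cos(c), c)


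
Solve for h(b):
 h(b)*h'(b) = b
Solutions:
 h(b) = -sqrt(C1 + b^2)
 h(b) = sqrt(C1 + b^2)


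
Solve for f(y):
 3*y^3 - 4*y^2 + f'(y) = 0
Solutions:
 f(y) = C1 - 3*y^4/4 + 4*y^3/3


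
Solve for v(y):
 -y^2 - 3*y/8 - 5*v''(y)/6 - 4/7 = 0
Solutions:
 v(y) = C1 + C2*y - y^4/10 - 3*y^3/40 - 12*y^2/35


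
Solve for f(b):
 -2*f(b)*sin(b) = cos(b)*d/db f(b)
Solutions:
 f(b) = C1*cos(b)^2


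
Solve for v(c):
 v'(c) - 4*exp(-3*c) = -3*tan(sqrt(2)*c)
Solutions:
 v(c) = C1 - 3*sqrt(2)*log(tan(sqrt(2)*c)^2 + 1)/4 - 4*exp(-3*c)/3


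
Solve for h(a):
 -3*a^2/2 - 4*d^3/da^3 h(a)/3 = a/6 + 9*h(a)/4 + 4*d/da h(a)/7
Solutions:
 h(a) = C1*exp(-14^(1/3)*a*(-(1323 + sqrt(1757497))^(1/3) + 8*14^(1/3)/(1323 + sqrt(1757497))^(1/3))/56)*sin(14^(1/3)*sqrt(3)*a*(8*14^(1/3)/(1323 + sqrt(1757497))^(1/3) + (1323 + sqrt(1757497))^(1/3))/56) + C2*exp(-14^(1/3)*a*(-(1323 + sqrt(1757497))^(1/3) + 8*14^(1/3)/(1323 + sqrt(1757497))^(1/3))/56)*cos(14^(1/3)*sqrt(3)*a*(8*14^(1/3)/(1323 + sqrt(1757497))^(1/3) + (1323 + sqrt(1757497))^(1/3))/56) + C3*exp(14^(1/3)*a*(-(1323 + sqrt(1757497))^(1/3) + 8*14^(1/3)/(1323 + sqrt(1757497))^(1/3))/28) - 2*a^2/3 + 50*a/189 - 800/11907


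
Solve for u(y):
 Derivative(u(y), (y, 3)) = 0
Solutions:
 u(y) = C1 + C2*y + C3*y^2


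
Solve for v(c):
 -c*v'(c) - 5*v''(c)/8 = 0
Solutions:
 v(c) = C1 + C2*erf(2*sqrt(5)*c/5)


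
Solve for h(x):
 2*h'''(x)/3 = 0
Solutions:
 h(x) = C1 + C2*x + C3*x^2


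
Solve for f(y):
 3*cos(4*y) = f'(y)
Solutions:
 f(y) = C1 + 3*sin(4*y)/4


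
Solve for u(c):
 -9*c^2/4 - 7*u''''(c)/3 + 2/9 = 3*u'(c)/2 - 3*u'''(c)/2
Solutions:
 u(c) = C1 + C2*exp(c*(3*3^(1/3)/(14*sqrt(46) + 95)^(1/3) + 6 + 3^(2/3)*(14*sqrt(46) + 95)^(1/3))/28)*sin(3*3^(1/6)*c*(-(14*sqrt(46) + 95)^(1/3) + 3^(2/3)/(14*sqrt(46) + 95)^(1/3))/28) + C3*exp(c*(3*3^(1/3)/(14*sqrt(46) + 95)^(1/3) + 6 + 3^(2/3)*(14*sqrt(46) + 95)^(1/3))/28)*cos(3*3^(1/6)*c*(-(14*sqrt(46) + 95)^(1/3) + 3^(2/3)/(14*sqrt(46) + 95)^(1/3))/28) + C4*exp(c*(-3^(2/3)*(14*sqrt(46) + 95)^(1/3) - 3*3^(1/3)/(14*sqrt(46) + 95)^(1/3) + 3)/14) - c^3/2 - 77*c/27


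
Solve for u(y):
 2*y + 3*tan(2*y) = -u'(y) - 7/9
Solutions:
 u(y) = C1 - y^2 - 7*y/9 + 3*log(cos(2*y))/2


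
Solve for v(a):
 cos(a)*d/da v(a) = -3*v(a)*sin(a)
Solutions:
 v(a) = C1*cos(a)^3


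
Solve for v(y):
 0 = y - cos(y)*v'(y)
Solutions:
 v(y) = C1 + Integral(y/cos(y), y)


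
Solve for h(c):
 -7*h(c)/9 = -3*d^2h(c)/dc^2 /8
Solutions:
 h(c) = C1*exp(-2*sqrt(42)*c/9) + C2*exp(2*sqrt(42)*c/9)


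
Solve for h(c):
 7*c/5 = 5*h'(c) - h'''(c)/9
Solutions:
 h(c) = C1 + C2*exp(-3*sqrt(5)*c) + C3*exp(3*sqrt(5)*c) + 7*c^2/50


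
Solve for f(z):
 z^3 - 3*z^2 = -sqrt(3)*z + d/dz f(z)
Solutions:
 f(z) = C1 + z^4/4 - z^3 + sqrt(3)*z^2/2


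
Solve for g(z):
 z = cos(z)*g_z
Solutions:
 g(z) = C1 + Integral(z/cos(z), z)


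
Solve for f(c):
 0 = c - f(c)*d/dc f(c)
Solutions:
 f(c) = -sqrt(C1 + c^2)
 f(c) = sqrt(C1 + c^2)


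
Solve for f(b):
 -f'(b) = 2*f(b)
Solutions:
 f(b) = C1*exp(-2*b)


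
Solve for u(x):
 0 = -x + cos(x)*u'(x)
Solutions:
 u(x) = C1 + Integral(x/cos(x), x)


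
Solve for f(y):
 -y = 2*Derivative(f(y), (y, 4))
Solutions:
 f(y) = C1 + C2*y + C3*y^2 + C4*y^3 - y^5/240


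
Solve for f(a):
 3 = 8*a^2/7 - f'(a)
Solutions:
 f(a) = C1 + 8*a^3/21 - 3*a


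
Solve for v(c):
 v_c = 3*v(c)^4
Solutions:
 v(c) = (-1/(C1 + 9*c))^(1/3)
 v(c) = (-1/(C1 + 3*c))^(1/3)*(-3^(2/3) - 3*3^(1/6)*I)/6
 v(c) = (-1/(C1 + 3*c))^(1/3)*(-3^(2/3) + 3*3^(1/6)*I)/6


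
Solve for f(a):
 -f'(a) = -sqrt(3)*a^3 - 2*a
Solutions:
 f(a) = C1 + sqrt(3)*a^4/4 + a^2


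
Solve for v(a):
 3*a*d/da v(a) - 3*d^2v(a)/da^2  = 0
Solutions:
 v(a) = C1 + C2*erfi(sqrt(2)*a/2)


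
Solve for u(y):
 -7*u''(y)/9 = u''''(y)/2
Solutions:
 u(y) = C1 + C2*y + C3*sin(sqrt(14)*y/3) + C4*cos(sqrt(14)*y/3)


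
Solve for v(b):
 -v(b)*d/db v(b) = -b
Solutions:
 v(b) = -sqrt(C1 + b^2)
 v(b) = sqrt(C1 + b^2)


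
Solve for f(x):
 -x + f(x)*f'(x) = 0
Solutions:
 f(x) = -sqrt(C1 + x^2)
 f(x) = sqrt(C1 + x^2)


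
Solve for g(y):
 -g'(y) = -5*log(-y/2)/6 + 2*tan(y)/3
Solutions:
 g(y) = C1 + 5*y*log(-y)/6 - 5*y/6 - 5*y*log(2)/6 + 2*log(cos(y))/3


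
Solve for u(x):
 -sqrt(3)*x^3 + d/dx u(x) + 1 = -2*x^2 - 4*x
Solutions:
 u(x) = C1 + sqrt(3)*x^4/4 - 2*x^3/3 - 2*x^2 - x


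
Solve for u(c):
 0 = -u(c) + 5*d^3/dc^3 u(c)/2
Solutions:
 u(c) = C3*exp(2^(1/3)*5^(2/3)*c/5) + (C1*sin(2^(1/3)*sqrt(3)*5^(2/3)*c/10) + C2*cos(2^(1/3)*sqrt(3)*5^(2/3)*c/10))*exp(-2^(1/3)*5^(2/3)*c/10)


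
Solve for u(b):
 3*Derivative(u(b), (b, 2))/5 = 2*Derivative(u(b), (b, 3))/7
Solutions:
 u(b) = C1 + C2*b + C3*exp(21*b/10)


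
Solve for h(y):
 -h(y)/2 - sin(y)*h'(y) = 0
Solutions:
 h(y) = C1*(cos(y) + 1)^(1/4)/(cos(y) - 1)^(1/4)


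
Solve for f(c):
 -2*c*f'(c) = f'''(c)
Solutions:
 f(c) = C1 + Integral(C2*airyai(-2^(1/3)*c) + C3*airybi(-2^(1/3)*c), c)


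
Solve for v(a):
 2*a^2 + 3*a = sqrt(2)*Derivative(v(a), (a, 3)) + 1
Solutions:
 v(a) = C1 + C2*a + C3*a^2 + sqrt(2)*a^5/60 + sqrt(2)*a^4/16 - sqrt(2)*a^3/12


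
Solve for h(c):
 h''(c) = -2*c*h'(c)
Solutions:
 h(c) = C1 + C2*erf(c)


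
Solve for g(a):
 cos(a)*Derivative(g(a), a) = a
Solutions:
 g(a) = C1 + Integral(a/cos(a), a)


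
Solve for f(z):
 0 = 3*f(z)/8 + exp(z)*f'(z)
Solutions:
 f(z) = C1*exp(3*exp(-z)/8)


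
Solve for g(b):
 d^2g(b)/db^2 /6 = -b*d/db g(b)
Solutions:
 g(b) = C1 + C2*erf(sqrt(3)*b)


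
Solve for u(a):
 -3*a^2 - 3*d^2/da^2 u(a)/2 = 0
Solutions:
 u(a) = C1 + C2*a - a^4/6


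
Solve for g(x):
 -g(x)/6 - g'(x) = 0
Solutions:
 g(x) = C1*exp(-x/6)


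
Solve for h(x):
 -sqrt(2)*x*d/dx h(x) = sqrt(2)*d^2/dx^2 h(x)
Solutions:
 h(x) = C1 + C2*erf(sqrt(2)*x/2)


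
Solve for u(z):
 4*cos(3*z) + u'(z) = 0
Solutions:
 u(z) = C1 - 4*sin(3*z)/3


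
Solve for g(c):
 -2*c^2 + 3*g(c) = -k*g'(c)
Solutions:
 g(c) = C1*exp(-3*c/k) + 2*c^2/3 - 4*c*k/9 + 4*k^2/27


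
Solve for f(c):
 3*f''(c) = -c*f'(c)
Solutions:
 f(c) = C1 + C2*erf(sqrt(6)*c/6)


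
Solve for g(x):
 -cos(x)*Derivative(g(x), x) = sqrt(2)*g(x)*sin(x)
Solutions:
 g(x) = C1*cos(x)^(sqrt(2))


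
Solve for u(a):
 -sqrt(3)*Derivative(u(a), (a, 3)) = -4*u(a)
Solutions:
 u(a) = C3*exp(2^(2/3)*3^(5/6)*a/3) + (C1*sin(2^(2/3)*3^(1/3)*a/2) + C2*cos(2^(2/3)*3^(1/3)*a/2))*exp(-2^(2/3)*3^(5/6)*a/6)


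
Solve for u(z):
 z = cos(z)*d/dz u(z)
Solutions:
 u(z) = C1 + Integral(z/cos(z), z)


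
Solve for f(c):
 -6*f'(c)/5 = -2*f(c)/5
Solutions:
 f(c) = C1*exp(c/3)


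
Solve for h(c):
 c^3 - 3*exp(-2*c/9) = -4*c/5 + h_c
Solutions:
 h(c) = C1 + c^4/4 + 2*c^2/5 + 27*exp(-2*c/9)/2


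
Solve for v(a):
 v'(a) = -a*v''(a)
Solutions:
 v(a) = C1 + C2*log(a)


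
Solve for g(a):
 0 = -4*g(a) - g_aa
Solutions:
 g(a) = C1*sin(2*a) + C2*cos(2*a)


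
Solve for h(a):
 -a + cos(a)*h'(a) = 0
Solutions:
 h(a) = C1 + Integral(a/cos(a), a)


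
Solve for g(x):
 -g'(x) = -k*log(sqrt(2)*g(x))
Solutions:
 Integral(1/(2*log(_y) + log(2)), (_y, g(x))) = C1 + k*x/2


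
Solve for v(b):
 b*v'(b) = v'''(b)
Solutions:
 v(b) = C1 + Integral(C2*airyai(b) + C3*airybi(b), b)


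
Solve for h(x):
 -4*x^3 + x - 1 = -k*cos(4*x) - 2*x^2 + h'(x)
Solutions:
 h(x) = C1 + k*sin(4*x)/4 - x^4 + 2*x^3/3 + x^2/2 - x


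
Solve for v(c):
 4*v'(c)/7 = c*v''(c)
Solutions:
 v(c) = C1 + C2*c^(11/7)


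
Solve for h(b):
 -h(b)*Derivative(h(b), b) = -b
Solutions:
 h(b) = -sqrt(C1 + b^2)
 h(b) = sqrt(C1 + b^2)


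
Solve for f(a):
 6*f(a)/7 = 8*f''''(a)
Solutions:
 f(a) = C1*exp(-sqrt(2)*3^(1/4)*7^(3/4)*a/14) + C2*exp(sqrt(2)*3^(1/4)*7^(3/4)*a/14) + C3*sin(sqrt(2)*3^(1/4)*7^(3/4)*a/14) + C4*cos(sqrt(2)*3^(1/4)*7^(3/4)*a/14)


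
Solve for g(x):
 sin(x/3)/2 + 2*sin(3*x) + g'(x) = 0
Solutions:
 g(x) = C1 + 3*cos(x/3)/2 + 2*cos(3*x)/3


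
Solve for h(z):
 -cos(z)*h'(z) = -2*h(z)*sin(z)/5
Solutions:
 h(z) = C1/cos(z)^(2/5)


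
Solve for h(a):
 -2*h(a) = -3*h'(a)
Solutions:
 h(a) = C1*exp(2*a/3)


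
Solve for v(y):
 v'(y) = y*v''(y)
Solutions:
 v(y) = C1 + C2*y^2


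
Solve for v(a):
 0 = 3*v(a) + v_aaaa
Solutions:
 v(a) = (C1*sin(sqrt(2)*3^(1/4)*a/2) + C2*cos(sqrt(2)*3^(1/4)*a/2))*exp(-sqrt(2)*3^(1/4)*a/2) + (C3*sin(sqrt(2)*3^(1/4)*a/2) + C4*cos(sqrt(2)*3^(1/4)*a/2))*exp(sqrt(2)*3^(1/4)*a/2)


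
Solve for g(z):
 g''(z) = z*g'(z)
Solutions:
 g(z) = C1 + C2*erfi(sqrt(2)*z/2)


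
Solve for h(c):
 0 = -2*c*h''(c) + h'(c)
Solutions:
 h(c) = C1 + C2*c^(3/2)


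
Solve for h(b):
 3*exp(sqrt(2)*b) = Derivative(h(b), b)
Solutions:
 h(b) = C1 + 3*sqrt(2)*exp(sqrt(2)*b)/2


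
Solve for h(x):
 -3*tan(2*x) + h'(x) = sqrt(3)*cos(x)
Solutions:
 h(x) = C1 - 3*log(cos(2*x))/2 + sqrt(3)*sin(x)


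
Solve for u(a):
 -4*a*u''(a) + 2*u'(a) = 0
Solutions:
 u(a) = C1 + C2*a^(3/2)


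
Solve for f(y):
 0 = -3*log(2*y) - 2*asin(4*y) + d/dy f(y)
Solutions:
 f(y) = C1 + 3*y*log(y) + 2*y*asin(4*y) - 3*y + 3*y*log(2) + sqrt(1 - 16*y^2)/2


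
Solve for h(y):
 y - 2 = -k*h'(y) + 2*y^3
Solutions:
 h(y) = C1 + y^4/(2*k) - y^2/(2*k) + 2*y/k


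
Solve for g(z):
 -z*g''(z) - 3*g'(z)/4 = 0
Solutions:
 g(z) = C1 + C2*z^(1/4)


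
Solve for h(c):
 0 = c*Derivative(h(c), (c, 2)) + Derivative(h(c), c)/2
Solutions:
 h(c) = C1 + C2*sqrt(c)


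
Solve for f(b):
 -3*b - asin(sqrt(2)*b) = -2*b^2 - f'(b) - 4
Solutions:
 f(b) = C1 - 2*b^3/3 + 3*b^2/2 + b*asin(sqrt(2)*b) - 4*b + sqrt(2)*sqrt(1 - 2*b^2)/2


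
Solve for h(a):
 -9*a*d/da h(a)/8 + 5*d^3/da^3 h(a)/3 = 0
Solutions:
 h(a) = C1 + Integral(C2*airyai(3*5^(2/3)*a/10) + C3*airybi(3*5^(2/3)*a/10), a)


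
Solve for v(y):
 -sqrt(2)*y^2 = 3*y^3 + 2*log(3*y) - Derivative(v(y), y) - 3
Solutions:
 v(y) = C1 + 3*y^4/4 + sqrt(2)*y^3/3 + 2*y*log(y) - 5*y + y*log(9)


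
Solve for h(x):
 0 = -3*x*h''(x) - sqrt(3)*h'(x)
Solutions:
 h(x) = C1 + C2*x^(1 - sqrt(3)/3)


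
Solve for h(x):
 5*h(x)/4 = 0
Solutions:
 h(x) = 0


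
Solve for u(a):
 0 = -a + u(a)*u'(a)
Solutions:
 u(a) = -sqrt(C1 + a^2)
 u(a) = sqrt(C1 + a^2)


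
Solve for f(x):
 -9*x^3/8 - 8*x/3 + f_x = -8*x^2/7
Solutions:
 f(x) = C1 + 9*x^4/32 - 8*x^3/21 + 4*x^2/3


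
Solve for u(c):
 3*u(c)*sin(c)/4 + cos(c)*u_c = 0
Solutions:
 u(c) = C1*cos(c)^(3/4)


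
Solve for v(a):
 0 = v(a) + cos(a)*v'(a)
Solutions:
 v(a) = C1*sqrt(sin(a) - 1)/sqrt(sin(a) + 1)


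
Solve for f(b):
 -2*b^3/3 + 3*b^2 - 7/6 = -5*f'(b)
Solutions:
 f(b) = C1 + b^4/30 - b^3/5 + 7*b/30


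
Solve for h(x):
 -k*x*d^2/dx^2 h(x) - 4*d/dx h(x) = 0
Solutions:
 h(x) = C1 + x^(((re(k) - 4)*re(k) + im(k)^2)/(re(k)^2 + im(k)^2))*(C2*sin(4*log(x)*Abs(im(k))/(re(k)^2 + im(k)^2)) + C3*cos(4*log(x)*im(k)/(re(k)^2 + im(k)^2)))


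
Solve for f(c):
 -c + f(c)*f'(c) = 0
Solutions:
 f(c) = -sqrt(C1 + c^2)
 f(c) = sqrt(C1 + c^2)


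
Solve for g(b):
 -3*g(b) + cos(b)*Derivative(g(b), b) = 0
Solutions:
 g(b) = C1*(sin(b) + 1)^(3/2)/(sin(b) - 1)^(3/2)


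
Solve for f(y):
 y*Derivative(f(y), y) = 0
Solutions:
 f(y) = C1


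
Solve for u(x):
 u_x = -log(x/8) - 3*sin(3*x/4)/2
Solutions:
 u(x) = C1 - x*log(x) + x + 3*x*log(2) + 2*cos(3*x/4)


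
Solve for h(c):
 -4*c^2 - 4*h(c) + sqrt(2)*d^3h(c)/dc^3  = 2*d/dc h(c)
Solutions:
 h(c) = C1*exp(-c*(2^(1/3)/(sqrt(1 - sqrt(2)/27) + 1)^(1/3) + 3*2^(1/6)*(sqrt(1 - sqrt(2)/27) + 1)^(1/3))/6)*sin(c*(-sqrt(6)/(sqrt(2 - 2*sqrt(2)/27) + sqrt(2))^(1/3) + 3*sqrt(3)*(sqrt(2 - 2*sqrt(2)/27) + sqrt(2))^(1/3))/6) + C2*exp(-c*(2^(1/3)/(sqrt(1 - sqrt(2)/27) + 1)^(1/3) + 3*2^(1/6)*(sqrt(1 - sqrt(2)/27) + 1)^(1/3))/6)*cos(c*(-sqrt(6)/(sqrt(2 - 2*sqrt(2)/27) + sqrt(2))^(1/3) + 3*sqrt(3)*(sqrt(2 - 2*sqrt(2)/27) + sqrt(2))^(1/3))/6) + C3*exp(c*(2^(1/3)/(3*(sqrt(1 - sqrt(2)/27) + 1)^(1/3)) + 2^(1/6)*(sqrt(1 - sqrt(2)/27) + 1)^(1/3))) - c^2 + c - 1/2


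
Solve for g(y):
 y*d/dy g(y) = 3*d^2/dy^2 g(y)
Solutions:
 g(y) = C1 + C2*erfi(sqrt(6)*y/6)


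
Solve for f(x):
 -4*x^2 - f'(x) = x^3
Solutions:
 f(x) = C1 - x^4/4 - 4*x^3/3


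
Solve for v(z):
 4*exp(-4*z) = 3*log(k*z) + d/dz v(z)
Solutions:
 v(z) = C1 - 3*z*log(k*z) + 3*z - exp(-4*z)


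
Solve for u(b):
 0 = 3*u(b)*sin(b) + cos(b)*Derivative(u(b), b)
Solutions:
 u(b) = C1*cos(b)^3


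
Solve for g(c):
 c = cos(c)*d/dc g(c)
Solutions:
 g(c) = C1 + Integral(c/cos(c), c)


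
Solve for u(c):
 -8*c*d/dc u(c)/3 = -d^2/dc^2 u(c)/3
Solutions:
 u(c) = C1 + C2*erfi(2*c)


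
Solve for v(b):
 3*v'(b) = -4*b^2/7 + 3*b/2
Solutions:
 v(b) = C1 - 4*b^3/63 + b^2/4


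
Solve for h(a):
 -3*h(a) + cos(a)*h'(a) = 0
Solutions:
 h(a) = C1*(sin(a) + 1)^(3/2)/(sin(a) - 1)^(3/2)


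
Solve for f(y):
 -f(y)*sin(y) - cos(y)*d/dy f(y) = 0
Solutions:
 f(y) = C1*cos(y)


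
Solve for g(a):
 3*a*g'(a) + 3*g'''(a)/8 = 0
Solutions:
 g(a) = C1 + Integral(C2*airyai(-2*a) + C3*airybi(-2*a), a)


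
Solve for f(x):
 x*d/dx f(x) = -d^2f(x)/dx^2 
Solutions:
 f(x) = C1 + C2*erf(sqrt(2)*x/2)


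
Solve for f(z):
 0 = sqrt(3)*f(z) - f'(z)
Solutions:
 f(z) = C1*exp(sqrt(3)*z)


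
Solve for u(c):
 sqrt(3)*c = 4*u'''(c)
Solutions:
 u(c) = C1 + C2*c + C3*c^2 + sqrt(3)*c^4/96


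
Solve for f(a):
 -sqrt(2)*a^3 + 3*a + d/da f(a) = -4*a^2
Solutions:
 f(a) = C1 + sqrt(2)*a^4/4 - 4*a^3/3 - 3*a^2/2


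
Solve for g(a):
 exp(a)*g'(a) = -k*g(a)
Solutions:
 g(a) = C1*exp(k*exp(-a))


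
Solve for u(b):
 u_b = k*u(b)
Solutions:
 u(b) = C1*exp(b*k)


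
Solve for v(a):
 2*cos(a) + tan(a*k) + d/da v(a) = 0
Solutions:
 v(a) = C1 - Piecewise((-log(cos(a*k))/k, Ne(k, 0)), (0, True)) - 2*sin(a)


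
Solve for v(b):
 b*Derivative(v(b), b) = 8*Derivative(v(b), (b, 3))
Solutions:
 v(b) = C1 + Integral(C2*airyai(b/2) + C3*airybi(b/2), b)


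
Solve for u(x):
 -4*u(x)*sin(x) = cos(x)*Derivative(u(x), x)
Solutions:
 u(x) = C1*cos(x)^4


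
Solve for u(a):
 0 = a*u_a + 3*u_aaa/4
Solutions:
 u(a) = C1 + Integral(C2*airyai(-6^(2/3)*a/3) + C3*airybi(-6^(2/3)*a/3), a)


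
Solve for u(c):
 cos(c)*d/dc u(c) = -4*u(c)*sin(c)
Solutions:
 u(c) = C1*cos(c)^4


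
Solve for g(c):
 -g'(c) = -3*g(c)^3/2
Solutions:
 g(c) = -sqrt(-1/(C1 + 3*c))
 g(c) = sqrt(-1/(C1 + 3*c))


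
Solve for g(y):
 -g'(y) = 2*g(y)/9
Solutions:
 g(y) = C1*exp(-2*y/9)


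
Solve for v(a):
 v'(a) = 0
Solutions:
 v(a) = C1


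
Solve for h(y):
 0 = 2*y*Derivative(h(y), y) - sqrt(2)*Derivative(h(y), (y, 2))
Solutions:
 h(y) = C1 + C2*erfi(2^(3/4)*y/2)


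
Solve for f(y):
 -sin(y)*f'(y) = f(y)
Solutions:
 f(y) = C1*sqrt(cos(y) + 1)/sqrt(cos(y) - 1)


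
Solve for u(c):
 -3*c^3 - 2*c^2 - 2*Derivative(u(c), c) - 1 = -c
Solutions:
 u(c) = C1 - 3*c^4/8 - c^3/3 + c^2/4 - c/2


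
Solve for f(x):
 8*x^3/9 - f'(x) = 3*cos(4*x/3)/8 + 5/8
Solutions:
 f(x) = C1 + 2*x^4/9 - 5*x/8 - 9*sin(4*x/3)/32


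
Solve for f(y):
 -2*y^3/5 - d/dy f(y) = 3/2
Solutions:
 f(y) = C1 - y^4/10 - 3*y/2


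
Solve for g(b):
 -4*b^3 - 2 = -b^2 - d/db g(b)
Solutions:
 g(b) = C1 + b^4 - b^3/3 + 2*b


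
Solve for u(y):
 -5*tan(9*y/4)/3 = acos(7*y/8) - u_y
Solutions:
 u(y) = C1 + y*acos(7*y/8) - sqrt(64 - 49*y^2)/7 - 20*log(cos(9*y/4))/27


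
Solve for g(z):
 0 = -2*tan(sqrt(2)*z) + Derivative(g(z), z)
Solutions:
 g(z) = C1 - sqrt(2)*log(cos(sqrt(2)*z))


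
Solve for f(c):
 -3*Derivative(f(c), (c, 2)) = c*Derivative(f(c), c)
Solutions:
 f(c) = C1 + C2*erf(sqrt(6)*c/6)


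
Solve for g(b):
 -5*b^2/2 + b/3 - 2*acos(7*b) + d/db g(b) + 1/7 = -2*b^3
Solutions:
 g(b) = C1 - b^4/2 + 5*b^3/6 - b^2/6 + 2*b*acos(7*b) - b/7 - 2*sqrt(1 - 49*b^2)/7


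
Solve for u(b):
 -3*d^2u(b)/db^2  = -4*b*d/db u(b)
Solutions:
 u(b) = C1 + C2*erfi(sqrt(6)*b/3)


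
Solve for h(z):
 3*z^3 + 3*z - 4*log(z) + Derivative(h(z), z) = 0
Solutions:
 h(z) = C1 - 3*z^4/4 - 3*z^2/2 + 4*z*log(z) - 4*z


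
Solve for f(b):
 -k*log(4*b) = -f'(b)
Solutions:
 f(b) = C1 + b*k*log(b) - b*k + b*k*log(4)


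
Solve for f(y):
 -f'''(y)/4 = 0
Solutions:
 f(y) = C1 + C2*y + C3*y^2


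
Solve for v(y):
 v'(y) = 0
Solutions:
 v(y) = C1


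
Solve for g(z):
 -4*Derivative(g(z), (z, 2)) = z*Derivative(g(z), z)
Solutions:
 g(z) = C1 + C2*erf(sqrt(2)*z/4)


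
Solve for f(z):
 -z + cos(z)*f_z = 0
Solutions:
 f(z) = C1 + Integral(z/cos(z), z)


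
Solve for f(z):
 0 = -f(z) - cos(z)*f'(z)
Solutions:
 f(z) = C1*sqrt(sin(z) - 1)/sqrt(sin(z) + 1)


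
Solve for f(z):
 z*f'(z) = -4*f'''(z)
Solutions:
 f(z) = C1 + Integral(C2*airyai(-2^(1/3)*z/2) + C3*airybi(-2^(1/3)*z/2), z)


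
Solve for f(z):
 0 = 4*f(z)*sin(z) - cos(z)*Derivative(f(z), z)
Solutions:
 f(z) = C1/cos(z)^4


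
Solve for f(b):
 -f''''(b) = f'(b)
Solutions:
 f(b) = C1 + C4*exp(-b) + (C2*sin(sqrt(3)*b/2) + C3*cos(sqrt(3)*b/2))*exp(b/2)


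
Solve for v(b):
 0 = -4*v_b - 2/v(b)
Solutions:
 v(b) = -sqrt(C1 - b)
 v(b) = sqrt(C1 - b)


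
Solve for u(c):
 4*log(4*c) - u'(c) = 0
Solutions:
 u(c) = C1 + 4*c*log(c) - 4*c + c*log(256)


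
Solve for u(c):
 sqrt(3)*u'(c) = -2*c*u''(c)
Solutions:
 u(c) = C1 + C2*c^(1 - sqrt(3)/2)


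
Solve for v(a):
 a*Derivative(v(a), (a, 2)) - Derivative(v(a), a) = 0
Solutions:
 v(a) = C1 + C2*a^2


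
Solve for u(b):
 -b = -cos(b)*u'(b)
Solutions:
 u(b) = C1 + Integral(b/cos(b), b)


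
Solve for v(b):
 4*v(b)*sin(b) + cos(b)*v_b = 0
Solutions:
 v(b) = C1*cos(b)^4


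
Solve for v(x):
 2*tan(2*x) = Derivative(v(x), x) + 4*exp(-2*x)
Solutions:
 v(x) = C1 + log(tan(2*x)^2 + 1)/2 + 2*exp(-2*x)


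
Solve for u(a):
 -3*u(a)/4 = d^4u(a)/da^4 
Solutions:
 u(a) = (C1*sin(3^(1/4)*a/2) + C2*cos(3^(1/4)*a/2))*exp(-3^(1/4)*a/2) + (C3*sin(3^(1/4)*a/2) + C4*cos(3^(1/4)*a/2))*exp(3^(1/4)*a/2)


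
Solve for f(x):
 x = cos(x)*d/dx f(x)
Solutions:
 f(x) = C1 + Integral(x/cos(x), x)


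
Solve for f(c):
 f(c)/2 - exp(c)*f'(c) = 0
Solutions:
 f(c) = C1*exp(-exp(-c)/2)


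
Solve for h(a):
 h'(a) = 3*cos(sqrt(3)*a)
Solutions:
 h(a) = C1 + sqrt(3)*sin(sqrt(3)*a)


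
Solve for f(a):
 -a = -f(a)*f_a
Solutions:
 f(a) = -sqrt(C1 + a^2)
 f(a) = sqrt(C1 + a^2)


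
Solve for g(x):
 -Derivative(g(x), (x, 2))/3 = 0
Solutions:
 g(x) = C1 + C2*x


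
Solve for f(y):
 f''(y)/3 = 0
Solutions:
 f(y) = C1 + C2*y


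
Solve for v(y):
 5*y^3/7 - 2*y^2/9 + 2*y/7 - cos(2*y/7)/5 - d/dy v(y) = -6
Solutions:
 v(y) = C1 + 5*y^4/28 - 2*y^3/27 + y^2/7 + 6*y - 7*sin(2*y/7)/10


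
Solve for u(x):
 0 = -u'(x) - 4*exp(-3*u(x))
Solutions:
 u(x) = log(C1 - 12*x)/3
 u(x) = log((-3^(1/3) - 3^(5/6)*I)*(C1 - 4*x)^(1/3)/2)
 u(x) = log((-3^(1/3) + 3^(5/6)*I)*(C1 - 4*x)^(1/3)/2)


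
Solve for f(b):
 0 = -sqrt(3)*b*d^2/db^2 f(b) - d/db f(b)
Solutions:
 f(b) = C1 + C2*b^(1 - sqrt(3)/3)


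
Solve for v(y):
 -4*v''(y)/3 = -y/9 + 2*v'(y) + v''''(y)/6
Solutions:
 v(y) = C1 + C2*exp(-6^(1/3)*y*(-(27 + sqrt(1113))^(1/3) + 4*6^(1/3)/(27 + sqrt(1113))^(1/3))/6)*sin(2^(1/3)*3^(1/6)*y*(2*2^(1/3)/(27 + sqrt(1113))^(1/3) + 3^(2/3)*(27 + sqrt(1113))^(1/3)/6)) + C3*exp(-6^(1/3)*y*(-(27 + sqrt(1113))^(1/3) + 4*6^(1/3)/(27 + sqrt(1113))^(1/3))/6)*cos(2^(1/3)*3^(1/6)*y*(2*2^(1/3)/(27 + sqrt(1113))^(1/3) + 3^(2/3)*(27 + sqrt(1113))^(1/3)/6)) + C4*exp(6^(1/3)*y*(-(27 + sqrt(1113))^(1/3) + 4*6^(1/3)/(27 + sqrt(1113))^(1/3))/3) + y^2/36 - y/27
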